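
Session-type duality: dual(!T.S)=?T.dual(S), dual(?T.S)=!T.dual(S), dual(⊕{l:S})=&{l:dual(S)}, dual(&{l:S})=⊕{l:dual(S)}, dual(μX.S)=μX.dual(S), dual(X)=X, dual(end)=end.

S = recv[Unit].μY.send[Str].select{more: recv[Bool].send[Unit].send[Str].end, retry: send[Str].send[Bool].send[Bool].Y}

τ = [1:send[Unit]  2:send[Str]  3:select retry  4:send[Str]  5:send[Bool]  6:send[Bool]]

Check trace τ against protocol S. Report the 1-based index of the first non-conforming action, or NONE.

1

step 1: got send[Unit], protocol expects recv[Unit]  ✗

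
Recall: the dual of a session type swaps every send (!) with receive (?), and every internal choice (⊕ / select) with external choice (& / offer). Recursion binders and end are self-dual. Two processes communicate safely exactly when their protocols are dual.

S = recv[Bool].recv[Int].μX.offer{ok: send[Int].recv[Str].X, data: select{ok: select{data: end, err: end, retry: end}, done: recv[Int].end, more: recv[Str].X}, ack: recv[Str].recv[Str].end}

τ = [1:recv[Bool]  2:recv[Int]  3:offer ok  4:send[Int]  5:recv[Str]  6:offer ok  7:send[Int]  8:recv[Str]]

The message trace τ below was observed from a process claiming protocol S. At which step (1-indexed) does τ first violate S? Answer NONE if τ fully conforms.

NONE

[1] recv[Bool]  ok  now at recv[Int].μX.…
[2] recv[Int]  ok  now at μX.…
[3] offer ok  ok  now at send[Int].recv[Str].μX.…
[4] send[Int]  ok  now at recv[Str].μX.…
[5] recv[Str]  ok  now at μX.…
[6] offer ok  ok  now at send[Int].recv[Str].μX.…
[7] send[Int]  ok  now at recv[Str].μX.…
[8] recv[Str]  ok  now at μX.…
all 8 steps conform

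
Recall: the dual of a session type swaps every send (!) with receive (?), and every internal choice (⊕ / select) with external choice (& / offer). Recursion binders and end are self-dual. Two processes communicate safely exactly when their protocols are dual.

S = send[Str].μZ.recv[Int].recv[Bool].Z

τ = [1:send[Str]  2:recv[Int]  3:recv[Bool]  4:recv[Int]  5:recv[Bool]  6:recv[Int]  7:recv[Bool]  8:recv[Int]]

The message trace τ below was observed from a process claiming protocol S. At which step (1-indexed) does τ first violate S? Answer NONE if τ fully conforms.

step 1: send[Str]  ✓  residual = μZ.…
step 2: recv[Int]  ✓  residual = recv[Bool].μZ.…
step 3: recv[Bool]  ✓  residual = μZ.…
step 4: recv[Int]  ✓  residual = recv[Bool].μZ.…
step 5: recv[Bool]  ✓  residual = μZ.…
step 6: recv[Int]  ✓  residual = recv[Bool].μZ.…
step 7: recv[Bool]  ✓  residual = μZ.…
step 8: recv[Int]  ✓  residual = recv[Bool].μZ.…
trace exhausted — no violation

NONE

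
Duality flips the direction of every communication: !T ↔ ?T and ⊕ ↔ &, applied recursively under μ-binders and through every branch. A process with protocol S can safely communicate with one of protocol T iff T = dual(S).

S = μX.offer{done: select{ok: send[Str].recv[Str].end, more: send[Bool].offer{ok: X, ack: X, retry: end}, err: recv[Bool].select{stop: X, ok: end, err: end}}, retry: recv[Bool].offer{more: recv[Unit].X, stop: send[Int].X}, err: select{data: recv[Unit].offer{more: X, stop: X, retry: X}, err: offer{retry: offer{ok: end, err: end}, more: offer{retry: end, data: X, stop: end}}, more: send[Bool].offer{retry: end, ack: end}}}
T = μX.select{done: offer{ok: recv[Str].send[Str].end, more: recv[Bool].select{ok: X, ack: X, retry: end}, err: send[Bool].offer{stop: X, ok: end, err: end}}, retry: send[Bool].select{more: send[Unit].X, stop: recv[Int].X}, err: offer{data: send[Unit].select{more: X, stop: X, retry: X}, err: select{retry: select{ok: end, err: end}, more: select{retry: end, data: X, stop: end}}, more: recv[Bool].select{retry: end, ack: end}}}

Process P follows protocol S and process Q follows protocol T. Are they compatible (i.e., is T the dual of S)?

YES

μX vs μX  ✓ (rec unchanged)
  offer{done,retry,err} vs select{done,retry,err}  ✓ same labels
    [done]
      select{ok,more,err} vs offer{ok,more,err}  ✓ same labels
        [ok]
          send[Str] vs recv[Str]  ✓
            recv[Str] vs send[Str]  ✓
              end vs end  ✓
        [more]
          send[Bool] vs recv[Bool]  ✓
            offer{ok,ack,retry} vs select{ok,ack,retry}  ✓ same labels
              [ok]
                X vs X  ✓
              [ack]
                X vs X  ✓
              [retry]
                end vs end  ✓
        [err]
          recv[Bool] vs send[Bool]  ✓
            select{stop,ok,err} vs offer{stop,ok,err}  ✓ same labels
              [stop]
                X vs X  ✓
              [ok]
                end vs end  ✓
              [err]
                end vs end  ✓
    [retry]
      recv[Bool] vs send[Bool]  ✓
        offer{more,stop} vs select{more,stop}  ✓ same labels
          [more]
            recv[Unit] vs send[Unit]  ✓
              X vs X  ✓
          [stop]
            send[Int] vs recv[Int]  ✓
              X vs X  ✓
    [err]
      select{data,err,more} vs offer{data,err,more}  ✓ same labels
        [data]
          recv[Unit] vs send[Unit]  ✓
            offer{more,stop,retry} vs select{more,stop,retry}  ✓ same labels
              [more]
                X vs X  ✓
              [stop]
                X vs X  ✓
              [retry]
                X vs X  ✓
        [err]
          offer{retry,more} vs select{retry,more}  ✓ same labels
            [retry]
              offer{ok,err} vs select{ok,err}  ✓ same labels
                [ok]
                  end vs end  ✓
                [err]
                  end vs end  ✓
            [more]
              offer{retry,data,stop} vs select{retry,data,stop}  ✓ same labels
                [retry]
                  end vs end  ✓
                [data]
                  X vs X  ✓
                [stop]
                  end vs end  ✓
        [more]
          send[Bool] vs recv[Bool]  ✓
            offer{retry,ack} vs select{retry,ack}  ✓ same labels
              [retry]
                end vs end  ✓
              [ack]
                end vs end  ✓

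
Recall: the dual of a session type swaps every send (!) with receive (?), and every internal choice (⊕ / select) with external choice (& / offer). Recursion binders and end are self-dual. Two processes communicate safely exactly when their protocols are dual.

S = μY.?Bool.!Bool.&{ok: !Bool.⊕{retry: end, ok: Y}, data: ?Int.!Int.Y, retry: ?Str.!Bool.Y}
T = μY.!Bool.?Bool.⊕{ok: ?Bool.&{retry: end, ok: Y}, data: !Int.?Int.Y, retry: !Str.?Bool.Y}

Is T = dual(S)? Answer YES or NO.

μY | μY  ✓ (μ self-dual)
  ?Bool | !Bool  ✓
    !Bool | ?Bool  ✓
      &{ok,data,retry} | ⊕{ok,data,retry}  ✓ same labels
        case ok:
          !Bool | ?Bool  ✓
            ⊕{retry,ok} | &{retry,ok}  ✓ same labels
              case retry:
                end | end  ✓
              case ok:
                Y | Y  ✓
        case data:
          ?Int | !Int  ✓
            !Int | ?Int  ✓
              Y | Y  ✓
        case retry:
          ?Str | !Str  ✓
            !Bool | ?Bool  ✓
              Y | Y  ✓

YES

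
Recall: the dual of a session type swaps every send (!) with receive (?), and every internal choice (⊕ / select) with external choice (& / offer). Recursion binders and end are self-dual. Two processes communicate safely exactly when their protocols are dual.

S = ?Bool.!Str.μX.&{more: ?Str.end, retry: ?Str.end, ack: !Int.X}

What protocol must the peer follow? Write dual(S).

?Bool = !Bool
  !Str = ?Str
    μX = μX  (rec unchanged)
      &{more,retry,ack} = ⊕{more,retry,ack}  (external→internal)
        • more:
          ?Str = !Str
            end ↦ end
        • retry:
          ?Str = !Str
            end ↦ end
        • ack:
          !Int = ?Int
            X ↦ X

!Bool.?Str.μX.⊕{more: !Str.end, retry: !Str.end, ack: ?Int.X}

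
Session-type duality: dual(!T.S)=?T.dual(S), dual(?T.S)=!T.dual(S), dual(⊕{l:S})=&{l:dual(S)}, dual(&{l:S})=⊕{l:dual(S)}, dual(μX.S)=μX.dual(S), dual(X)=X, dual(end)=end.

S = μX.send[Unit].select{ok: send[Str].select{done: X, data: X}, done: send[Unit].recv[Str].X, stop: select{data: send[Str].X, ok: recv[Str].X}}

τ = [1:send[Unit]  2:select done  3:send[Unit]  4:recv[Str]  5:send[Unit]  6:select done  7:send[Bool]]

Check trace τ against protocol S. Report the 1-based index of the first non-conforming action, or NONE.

7

[1] send[Unit]  match  residual = select{ok: send[Str].select{done: μX.…, data: μX.…}, done: send[Unit].recv[Str].μX.…, stop: select{data: send[Str].μX.…, ok: recv[Str].μX.…}}
[2] select done  match  residual = send[Unit].recv[Str].μX.…
[3] send[Unit]  match  residual = recv[Str].μX.…
[4] recv[Str]  match  residual = μX.…
[5] send[Unit]  match  residual = select{ok: send[Str].select{done: μX.…, data: μX.…}, done: send[Unit].recv[Str].μX.…, stop: select{data: send[Str].μX.…, ok: recv[Str].μX.…}}
[6] select done  match  residual = send[Unit].recv[Str].μX.…
[7] got send[Bool], protocol expects send[Unit]  ✗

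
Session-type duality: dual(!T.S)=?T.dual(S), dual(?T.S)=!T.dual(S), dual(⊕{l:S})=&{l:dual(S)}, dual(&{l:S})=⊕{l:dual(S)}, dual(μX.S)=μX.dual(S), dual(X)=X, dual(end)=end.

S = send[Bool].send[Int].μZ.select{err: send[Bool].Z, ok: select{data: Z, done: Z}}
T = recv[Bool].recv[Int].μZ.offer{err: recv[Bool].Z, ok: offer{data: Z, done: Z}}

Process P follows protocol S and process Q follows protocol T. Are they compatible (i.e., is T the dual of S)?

YES

send[Bool] | recv[Bool]  ok
  send[Int] | recv[Int]  ok
    μZ | μZ  ok (μ self-dual)
      select{err,ok} | offer{err,ok}  ok same labels
        • err:
          send[Bool] | recv[Bool]  ok
            Z | Z  ok
        • ok:
          select{data,done} | offer{data,done}  ok same labels
            • data:
              Z | Z  ok
            • done:
              Z | Z  ok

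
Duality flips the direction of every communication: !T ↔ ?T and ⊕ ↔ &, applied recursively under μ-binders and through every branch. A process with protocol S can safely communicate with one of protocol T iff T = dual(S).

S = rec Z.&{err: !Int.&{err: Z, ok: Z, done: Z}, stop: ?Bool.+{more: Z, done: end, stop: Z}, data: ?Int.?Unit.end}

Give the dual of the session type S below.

rec Z.+{err: ?Int.+{err: Z, ok: Z, done: Z}, stop: !Bool.&{more: Z, done: end, stop: Z}, data: !Int.!Unit.end}

rec Z = rec Z  (rec unchanged)
  &{err,stop,data} = +{err,stop,data}  (external→internal)
    • err:
      !Int = ?Int
        &{err,ok,done} = +{err,ok,done}  (external→internal)
          • err:
            Z ↦ Z
          • ok:
            Z ↦ Z
          • done:
            Z ↦ Z
    • stop:
      ?Bool = !Bool
        +{more,done,stop} = &{more,done,stop}  (⊕→&)
          • more:
            Z ↦ Z
          • done:
            end ↦ end
          • stop:
            Z ↦ Z
    • data:
      ?Int = !Int
        ?Unit = !Unit
          end ↦ end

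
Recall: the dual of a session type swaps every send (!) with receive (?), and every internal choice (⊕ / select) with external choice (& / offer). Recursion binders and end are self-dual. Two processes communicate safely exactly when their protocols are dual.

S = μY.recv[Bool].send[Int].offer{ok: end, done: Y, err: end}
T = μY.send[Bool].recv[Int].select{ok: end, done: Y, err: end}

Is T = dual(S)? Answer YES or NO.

YES

μY ‖ μY  ok (rec unchanged)
  recv[Bool] ‖ send[Bool]  ok
    send[Int] ‖ recv[Int]  ok
      offer{ok,done,err} ‖ select{ok,done,err}  ok labels match
        [ok]
          end ‖ end  ok
        [done]
          Y ‖ Y  ok
        [err]
          end ‖ end  ok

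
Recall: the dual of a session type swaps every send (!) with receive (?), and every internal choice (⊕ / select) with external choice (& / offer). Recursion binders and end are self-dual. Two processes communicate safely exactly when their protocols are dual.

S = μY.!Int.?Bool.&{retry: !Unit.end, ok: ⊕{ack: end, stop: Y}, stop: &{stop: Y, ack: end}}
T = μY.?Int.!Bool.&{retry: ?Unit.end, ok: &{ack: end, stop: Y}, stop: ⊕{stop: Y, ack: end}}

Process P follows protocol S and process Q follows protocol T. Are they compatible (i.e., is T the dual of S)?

μY | μY  ✓ (binder kept)
  !Int | ?Int  ✓
    ?Bool | !Bool  ✓
      &{retry,ok,stop} | &{retry,ok,stop}  ✗ choice polarity not flipped — not dual

NO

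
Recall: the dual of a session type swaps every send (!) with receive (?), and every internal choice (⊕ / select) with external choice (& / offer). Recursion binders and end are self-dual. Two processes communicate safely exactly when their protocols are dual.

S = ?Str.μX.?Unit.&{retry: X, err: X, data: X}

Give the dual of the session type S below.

?Str ↦ !Str
  μX ↦ μX  (binder kept)
    ?Unit ↦ !Unit
      &{retry,err,data} ↦ ⊕{retry,err,data}  (offer→select)
        case retry:
          X ↦ X
        case err:
          X ↦ X
        case data:
          X ↦ X

!Str.μX.!Unit.⊕{retry: X, err: X, data: X}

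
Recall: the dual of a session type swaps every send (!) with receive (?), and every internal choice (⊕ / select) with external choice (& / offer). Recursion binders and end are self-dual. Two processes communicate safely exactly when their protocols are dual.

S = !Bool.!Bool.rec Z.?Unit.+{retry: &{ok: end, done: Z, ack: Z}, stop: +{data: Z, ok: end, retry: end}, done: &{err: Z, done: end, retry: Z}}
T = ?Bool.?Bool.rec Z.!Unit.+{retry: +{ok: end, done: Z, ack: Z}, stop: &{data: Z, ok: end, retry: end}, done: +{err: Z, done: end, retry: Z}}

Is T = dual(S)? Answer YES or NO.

NO

!Bool | ?Bool  ✓
  !Bool | ?Bool  ✓
    rec Z | rec Z  ✓ (binder kept)
      ?Unit | !Unit  ✓
        +{retry,stop,done} | +{retry,stop,done}  ✗ choice polarity not flipped — not dual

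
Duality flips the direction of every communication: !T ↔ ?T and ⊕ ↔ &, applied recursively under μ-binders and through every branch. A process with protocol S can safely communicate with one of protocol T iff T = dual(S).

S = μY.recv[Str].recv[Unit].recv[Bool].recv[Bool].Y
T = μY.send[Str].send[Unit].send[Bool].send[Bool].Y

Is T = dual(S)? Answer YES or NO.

μY ‖ μY  ✓ (binder kept)
  recv[Str] ‖ send[Str]  ✓
    recv[Unit] ‖ send[Unit]  ✓
      recv[Bool] ‖ send[Bool]  ✓
        recv[Bool] ‖ send[Bool]  ✓
          Y ‖ Y  ✓

YES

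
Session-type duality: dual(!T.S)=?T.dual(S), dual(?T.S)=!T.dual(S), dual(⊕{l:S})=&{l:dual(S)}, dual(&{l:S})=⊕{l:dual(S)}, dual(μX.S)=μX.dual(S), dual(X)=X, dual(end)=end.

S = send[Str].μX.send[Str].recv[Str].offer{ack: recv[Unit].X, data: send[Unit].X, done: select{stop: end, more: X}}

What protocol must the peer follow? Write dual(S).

recv[Str].μX.recv[Str].send[Str].select{ack: send[Unit].X, data: recv[Unit].X, done: offer{stop: end, more: X}}

send[Str] → recv[Str]
  μX → μX  (binder kept)
    send[Str] → recv[Str]
      recv[Str] → send[Str]
        offer{ack,data,done} → select{ack,data,done}  (&→⊕)
          [ack]
            recv[Unit] → send[Unit]
              X ↦ X
          [data]
            send[Unit] → recv[Unit]
              X ↦ X
          [done]
            select{stop,more} → offer{stop,more}  (select→offer)
              [stop]
                end ↦ end
              [more]
                X ↦ X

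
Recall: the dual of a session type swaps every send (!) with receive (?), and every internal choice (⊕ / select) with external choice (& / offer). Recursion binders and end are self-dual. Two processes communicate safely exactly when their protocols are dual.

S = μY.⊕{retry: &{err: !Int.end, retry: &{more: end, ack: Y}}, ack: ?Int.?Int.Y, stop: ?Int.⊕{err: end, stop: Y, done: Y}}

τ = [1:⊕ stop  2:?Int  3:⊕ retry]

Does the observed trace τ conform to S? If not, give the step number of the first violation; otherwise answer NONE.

[1] ⊕ stop  ok  state: ?Int.⊕{err: end, stop: μY.…, done: μY.…}
[2] ?Int  ok  state: ⊕{err: end, stop: μY.…, done: μY.…}
[3] got ⊕ retry, protocol expects ⊕ err or ⊕ stop or ⊕ done  ✗

3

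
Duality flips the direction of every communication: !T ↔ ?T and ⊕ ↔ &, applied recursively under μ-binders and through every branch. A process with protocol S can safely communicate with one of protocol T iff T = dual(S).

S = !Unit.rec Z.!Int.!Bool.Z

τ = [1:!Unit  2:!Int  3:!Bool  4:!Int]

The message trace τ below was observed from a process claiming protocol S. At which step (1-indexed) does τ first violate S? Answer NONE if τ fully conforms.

@1 !Unit  ok  state: rec Z.…
@2 !Int  ok  state: !Bool.rec Z.…
@3 !Bool  ok  state: rec Z.…
@4 !Int  ok  state: !Bool.rec Z.…
all 4 steps conform

NONE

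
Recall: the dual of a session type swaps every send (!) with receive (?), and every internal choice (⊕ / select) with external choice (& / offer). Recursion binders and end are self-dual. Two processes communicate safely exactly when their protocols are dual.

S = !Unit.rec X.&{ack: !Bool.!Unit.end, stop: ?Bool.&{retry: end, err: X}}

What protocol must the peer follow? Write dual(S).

!Unit = ?Unit
  rec X = rec X  (rec unchanged)
    &{ack,stop} = +{ack,stop}  (&→⊕)
      case ack:
        !Bool = ?Bool
          !Unit = ?Unit
            dual(end) = end
      case stop:
        ?Bool = !Bool
          &{retry,err} = +{retry,err}  (&→⊕)
            case retry:
              dual(end) = end
            case err:
              dual(X) = X

?Unit.rec X.+{ack: ?Bool.?Unit.end, stop: !Bool.+{retry: end, err: X}}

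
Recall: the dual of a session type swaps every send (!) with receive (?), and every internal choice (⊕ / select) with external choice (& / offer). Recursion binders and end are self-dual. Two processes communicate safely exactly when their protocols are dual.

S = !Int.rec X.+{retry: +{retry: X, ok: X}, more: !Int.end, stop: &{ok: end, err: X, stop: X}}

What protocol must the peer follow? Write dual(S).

!Int = ?Int
  rec X = rec X  (rec unchanged)
    +{retry,more,stop} = &{retry,more,stop}  (select→offer)
      case retry:
        +{retry,ok} = &{retry,ok}  (select→offer)
          case retry:
            X ↦ X
          case ok:
            X ↦ X
      case more:
        !Int = ?Int
          end ↦ end
      case stop:
        &{ok,err,stop} = +{ok,err,stop}  (&→⊕)
          case ok:
            end ↦ end
          case err:
            X ↦ X
          case stop:
            X ↦ X

?Int.rec X.&{retry: &{retry: X, ok: X}, more: ?Int.end, stop: +{ok: end, err: X, stop: X}}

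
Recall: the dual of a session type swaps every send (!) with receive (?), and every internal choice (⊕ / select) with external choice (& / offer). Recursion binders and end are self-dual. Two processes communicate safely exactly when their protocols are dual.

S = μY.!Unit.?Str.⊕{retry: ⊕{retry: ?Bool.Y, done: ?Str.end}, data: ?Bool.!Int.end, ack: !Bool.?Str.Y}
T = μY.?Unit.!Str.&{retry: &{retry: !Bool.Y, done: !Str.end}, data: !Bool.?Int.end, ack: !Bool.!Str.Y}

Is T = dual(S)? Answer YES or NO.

μY | μY  ✓ (binder kept)
  !Unit | ?Unit  ✓
    ?Str | !Str  ✓
      ⊕{retry,data,ack} | &{retry,data,ack}  ✓ same labels
        case retry:
          ⊕{retry,done} | &{retry,done}  ✓ same labels
            case retry:
              ?Bool | !Bool  ✓
                Y | Y  ✓
            case done:
              ?Str | !Str  ✓
                end | end  ✓
        case data:
          ?Bool | !Bool  ✓
            !Int | ?Int  ✓
              end | end  ✓
        case ack:
          !Bool | !Bool  ✗ same direction on both sides — not dual

NO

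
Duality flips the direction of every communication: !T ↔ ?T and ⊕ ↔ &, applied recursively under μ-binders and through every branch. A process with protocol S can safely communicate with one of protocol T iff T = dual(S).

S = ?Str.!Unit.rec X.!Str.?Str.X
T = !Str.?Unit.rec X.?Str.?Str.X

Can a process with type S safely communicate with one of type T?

?Str vs !Str  ok
  !Unit vs ?Unit  ok
    rec X vs rec X  ok (rec unchanged)
      !Str vs ?Str  ok
        ?Str vs ?Str  ✗ same direction on both sides — not dual

NO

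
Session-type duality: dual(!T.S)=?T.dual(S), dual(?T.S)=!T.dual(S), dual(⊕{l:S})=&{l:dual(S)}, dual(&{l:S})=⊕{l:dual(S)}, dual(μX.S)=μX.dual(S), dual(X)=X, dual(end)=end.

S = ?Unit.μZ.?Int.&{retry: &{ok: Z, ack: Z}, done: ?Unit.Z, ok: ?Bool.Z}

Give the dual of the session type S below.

!Unit.μZ.!Int.⊕{retry: ⊕{ok: Z, ack: Z}, done: !Unit.Z, ok: !Bool.Z}

?Unit ↦ !Unit
  μZ ↦ μZ  (binder kept)
    ?Int ↦ !Int
      &{retry,done,ok} ↦ ⊕{retry,done,ok}  (offer→select)
        case retry:
          &{ok,ack} ↦ ⊕{ok,ack}  (offer→select)
            case ok:
              dual(Z) = Z
            case ack:
              dual(Z) = Z
        case done:
          ?Unit ↦ !Unit
            dual(Z) = Z
        case ok:
          ?Bool ↦ !Bool
            dual(Z) = Z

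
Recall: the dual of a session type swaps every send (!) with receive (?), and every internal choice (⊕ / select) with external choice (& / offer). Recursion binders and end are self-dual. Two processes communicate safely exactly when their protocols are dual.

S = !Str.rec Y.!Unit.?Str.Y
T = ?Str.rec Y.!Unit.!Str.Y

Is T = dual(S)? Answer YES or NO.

NO

!Str ‖ ?Str  ok
  rec Y ‖ rec Y  ok (rec unchanged)
    !Unit ‖ !Unit  ✗ same direction on both sides — not dual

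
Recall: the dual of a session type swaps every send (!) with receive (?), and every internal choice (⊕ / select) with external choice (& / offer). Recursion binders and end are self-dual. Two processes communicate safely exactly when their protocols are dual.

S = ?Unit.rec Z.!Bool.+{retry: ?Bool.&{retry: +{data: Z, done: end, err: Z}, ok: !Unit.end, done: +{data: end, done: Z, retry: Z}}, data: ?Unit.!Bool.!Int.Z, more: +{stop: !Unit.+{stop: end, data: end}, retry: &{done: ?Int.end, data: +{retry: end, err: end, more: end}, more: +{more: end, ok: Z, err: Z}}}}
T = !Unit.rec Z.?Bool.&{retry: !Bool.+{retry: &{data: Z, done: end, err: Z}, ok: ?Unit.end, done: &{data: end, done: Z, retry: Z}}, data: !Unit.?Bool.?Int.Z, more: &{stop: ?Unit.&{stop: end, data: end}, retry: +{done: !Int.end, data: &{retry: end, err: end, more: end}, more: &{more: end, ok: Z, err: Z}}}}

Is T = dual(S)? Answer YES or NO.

YES

?Unit | !Unit  ✓
  rec Z | rec Z  ✓ (binder kept)
    !Bool | ?Bool  ✓
      +{retry,data,more} | &{retry,data,more}  ✓ same labels
        case retry:
          ?Bool | !Bool  ✓
            &{retry,ok,done} | +{retry,ok,done}  ✓ same labels
              case retry:
                +{data,done,err} | &{data,done,err}  ✓ same labels
                  case data:
                    Z | Z  ✓
                  case done:
                    end | end  ✓
                  case err:
                    Z | Z  ✓
              case ok:
                !Unit | ?Unit  ✓
                  end | end  ✓
              case done:
                +{data,done,retry} | &{data,done,retry}  ✓ same labels
                  case data:
                    end | end  ✓
                  case done:
                    Z | Z  ✓
                  case retry:
                    Z | Z  ✓
        case data:
          ?Unit | !Unit  ✓
            !Bool | ?Bool  ✓
              !Int | ?Int  ✓
                Z | Z  ✓
        case more:
          +{stop,retry} | &{stop,retry}  ✓ same labels
            case stop:
              !Unit | ?Unit  ✓
                +{stop,data} | &{stop,data}  ✓ same labels
                  case stop:
                    end | end  ✓
                  case data:
                    end | end  ✓
            case retry:
              &{done,data,more} | +{done,data,more}  ✓ same labels
                case done:
                  ?Int | !Int  ✓
                    end | end  ✓
                case data:
                  +{retry,err,more} | &{retry,err,more}  ✓ same labels
                    case retry:
                      end | end  ✓
                    case err:
                      end | end  ✓
                    case more:
                      end | end  ✓
                case more:
                  +{more,ok,err} | &{more,ok,err}  ✓ same labels
                    case more:
                      end | end  ✓
                    case ok:
                      Z | Z  ✓
                    case err:
                      Z | Z  ✓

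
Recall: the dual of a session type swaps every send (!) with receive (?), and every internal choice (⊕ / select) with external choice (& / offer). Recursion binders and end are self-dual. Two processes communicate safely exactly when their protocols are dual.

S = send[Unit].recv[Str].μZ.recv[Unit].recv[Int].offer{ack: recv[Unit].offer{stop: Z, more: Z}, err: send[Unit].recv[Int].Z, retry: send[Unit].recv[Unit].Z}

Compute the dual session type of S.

recv[Unit].send[Str].μZ.send[Unit].send[Int].select{ack: send[Unit].select{stop: Z, more: Z}, err: recv[Unit].send[Int].Z, retry: recv[Unit].send[Unit].Z}

send[Unit] = recv[Unit]
  recv[Str] = send[Str]
    μZ = μZ  (binder kept)
      recv[Unit] = send[Unit]
        recv[Int] = send[Int]
          offer{ack,err,retry} = select{ack,err,retry}  (&→⊕)
            • ack:
              recv[Unit] = send[Unit]
                offer{stop,more} = select{stop,more}  (&→⊕)
                  • stop:
                    Z self-dual
                  • more:
                    Z self-dual
            • err:
              send[Unit] = recv[Unit]
                recv[Int] = send[Int]
                  Z self-dual
            • retry:
              send[Unit] = recv[Unit]
                recv[Unit] = send[Unit]
                  Z self-dual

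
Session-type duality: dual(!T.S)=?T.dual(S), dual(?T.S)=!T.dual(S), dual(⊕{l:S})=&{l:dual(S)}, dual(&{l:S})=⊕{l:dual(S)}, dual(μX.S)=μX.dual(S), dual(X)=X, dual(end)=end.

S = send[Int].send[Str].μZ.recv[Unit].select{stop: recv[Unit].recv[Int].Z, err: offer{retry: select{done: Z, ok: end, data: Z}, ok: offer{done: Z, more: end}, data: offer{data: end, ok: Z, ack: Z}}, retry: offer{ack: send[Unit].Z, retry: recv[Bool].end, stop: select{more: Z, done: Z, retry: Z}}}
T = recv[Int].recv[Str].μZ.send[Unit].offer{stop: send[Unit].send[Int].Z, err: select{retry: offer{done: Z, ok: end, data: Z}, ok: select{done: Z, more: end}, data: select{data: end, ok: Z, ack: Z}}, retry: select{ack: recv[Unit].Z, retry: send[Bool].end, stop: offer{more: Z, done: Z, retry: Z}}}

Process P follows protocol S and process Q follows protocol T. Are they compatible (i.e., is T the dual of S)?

send[Int] ‖ recv[Int]  ok
  send[Str] ‖ recv[Str]  ok
    μZ ‖ μZ  ok (rec unchanged)
      recv[Unit] ‖ send[Unit]  ok
        select{stop,err,retry} ‖ offer{stop,err,retry}  ok same labels
          case stop:
            recv[Unit] ‖ send[Unit]  ok
              recv[Int] ‖ send[Int]  ok
                Z ‖ Z  ok
          case err:
            offer{retry,ok,data} ‖ select{retry,ok,data}  ok same labels
              case retry:
                select{done,ok,data} ‖ offer{done,ok,data}  ok same labels
                  case done:
                    Z ‖ Z  ok
                  case ok:
                    end ‖ end  ok
                  case data:
                    Z ‖ Z  ok
              case ok:
                offer{done,more} ‖ select{done,more}  ok same labels
                  case done:
                    Z ‖ Z  ok
                  case more:
                    end ‖ end  ok
              case data:
                offer{data,ok,ack} ‖ select{data,ok,ack}  ok same labels
                  case data:
                    end ‖ end  ok
                  case ok:
                    Z ‖ Z  ok
                  case ack:
                    Z ‖ Z  ok
          case retry:
            offer{ack,retry,stop} ‖ select{ack,retry,stop}  ok same labels
              case ack:
                send[Unit] ‖ recv[Unit]  ok
                  Z ‖ Z  ok
              case retry:
                recv[Bool] ‖ send[Bool]  ok
                  end ‖ end  ok
              case stop:
                select{more,done,retry} ‖ offer{more,done,retry}  ok same labels
                  case more:
                    Z ‖ Z  ok
                  case done:
                    Z ‖ Z  ok
                  case retry:
                    Z ‖ Z  ok

YES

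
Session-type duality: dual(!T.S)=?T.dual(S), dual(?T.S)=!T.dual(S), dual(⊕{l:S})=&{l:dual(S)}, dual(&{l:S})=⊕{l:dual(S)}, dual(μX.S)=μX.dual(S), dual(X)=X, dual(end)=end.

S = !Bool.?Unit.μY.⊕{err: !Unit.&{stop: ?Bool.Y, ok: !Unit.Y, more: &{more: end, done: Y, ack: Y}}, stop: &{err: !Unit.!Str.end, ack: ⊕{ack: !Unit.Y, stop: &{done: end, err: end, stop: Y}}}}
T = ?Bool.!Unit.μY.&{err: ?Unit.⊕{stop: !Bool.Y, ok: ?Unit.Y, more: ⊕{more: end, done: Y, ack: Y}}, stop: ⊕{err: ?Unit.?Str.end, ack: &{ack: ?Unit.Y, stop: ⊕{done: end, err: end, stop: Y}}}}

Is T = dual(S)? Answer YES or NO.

YES

!Bool ‖ ?Bool  ✓
  ?Unit ‖ !Unit  ✓
    μY ‖ μY  ✓ (binder kept)
      ⊕{err,stop} ‖ &{err,stop}  ✓ labels match
        • err:
          !Unit ‖ ?Unit  ✓
            &{stop,ok,more} ‖ ⊕{stop,ok,more}  ✓ labels match
              • stop:
                ?Bool ‖ !Bool  ✓
                  Y ‖ Y  ✓
              • ok:
                !Unit ‖ ?Unit  ✓
                  Y ‖ Y  ✓
              • more:
                &{more,done,ack} ‖ ⊕{more,done,ack}  ✓ labels match
                  • more:
                    end ‖ end  ✓
                  • done:
                    Y ‖ Y  ✓
                  • ack:
                    Y ‖ Y  ✓
        • stop:
          &{err,ack} ‖ ⊕{err,ack}  ✓ labels match
            • err:
              !Unit ‖ ?Unit  ✓
                !Str ‖ ?Str  ✓
                  end ‖ end  ✓
            • ack:
              ⊕{ack,stop} ‖ &{ack,stop}  ✓ labels match
                • ack:
                  !Unit ‖ ?Unit  ✓
                    Y ‖ Y  ✓
                • stop:
                  &{done,err,stop} ‖ ⊕{done,err,stop}  ✓ labels match
                    • done:
                      end ‖ end  ✓
                    • err:
                      end ‖ end  ✓
                    • stop:
                      Y ‖ Y  ✓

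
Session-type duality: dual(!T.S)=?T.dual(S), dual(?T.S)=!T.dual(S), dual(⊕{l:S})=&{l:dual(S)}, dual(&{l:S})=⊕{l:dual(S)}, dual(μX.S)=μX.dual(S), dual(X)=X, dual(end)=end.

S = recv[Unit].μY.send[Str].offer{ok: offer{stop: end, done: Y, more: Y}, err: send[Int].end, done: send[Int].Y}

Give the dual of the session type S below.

recv[Unit] = send[Unit]
  μY = μY  (rec unchanged)
    send[Str] = recv[Str]
      offer{ok,err,done} = select{ok,err,done}  (external→internal)
        case ok:
          offer{stop,done,more} = select{stop,done,more}  (external→internal)
            case stop:
              end ↦ end
            case done:
              Y ↦ Y
            case more:
              Y ↦ Y
        case err:
          send[Int] = recv[Int]
            end ↦ end
        case done:
          send[Int] = recv[Int]
            Y ↦ Y

send[Unit].μY.recv[Str].select{ok: select{stop: end, done: Y, more: Y}, err: recv[Int].end, done: recv[Int].Y}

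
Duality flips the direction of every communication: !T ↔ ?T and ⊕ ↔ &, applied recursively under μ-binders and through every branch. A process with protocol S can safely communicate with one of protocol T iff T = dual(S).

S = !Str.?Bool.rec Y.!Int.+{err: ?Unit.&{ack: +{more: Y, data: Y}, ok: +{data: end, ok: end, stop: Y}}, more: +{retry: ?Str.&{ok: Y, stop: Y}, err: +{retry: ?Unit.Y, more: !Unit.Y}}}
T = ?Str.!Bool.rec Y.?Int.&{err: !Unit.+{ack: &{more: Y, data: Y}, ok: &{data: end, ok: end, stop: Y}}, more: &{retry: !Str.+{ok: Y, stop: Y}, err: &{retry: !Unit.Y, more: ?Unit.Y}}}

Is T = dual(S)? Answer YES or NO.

YES

!Str | ?Str  ✓
  ?Bool | !Bool  ✓
    rec Y | rec Y  ✓ (rec unchanged)
      !Int | ?Int  ✓
        +{err,more} | &{err,more}  ✓ label sets agree
          • err:
            ?Unit | !Unit  ✓
              &{ack,ok} | +{ack,ok}  ✓ label sets agree
                • ack:
                  +{more,data} | &{more,data}  ✓ label sets agree
                    • more:
                      Y | Y  ✓
                    • data:
                      Y | Y  ✓
                • ok:
                  +{data,ok,stop} | &{data,ok,stop}  ✓ label sets agree
                    • data:
                      end | end  ✓
                    • ok:
                      end | end  ✓
                    • stop:
                      Y | Y  ✓
          • more:
            +{retry,err} | &{retry,err}  ✓ label sets agree
              • retry:
                ?Str | !Str  ✓
                  &{ok,stop} | +{ok,stop}  ✓ label sets agree
                    • ok:
                      Y | Y  ✓
                    • stop:
                      Y | Y  ✓
              • err:
                +{retry,more} | &{retry,more}  ✓ label sets agree
                  • retry:
                    ?Unit | !Unit  ✓
                      Y | Y  ✓
                  • more:
                    !Unit | ?Unit  ✓
                      Y | Y  ✓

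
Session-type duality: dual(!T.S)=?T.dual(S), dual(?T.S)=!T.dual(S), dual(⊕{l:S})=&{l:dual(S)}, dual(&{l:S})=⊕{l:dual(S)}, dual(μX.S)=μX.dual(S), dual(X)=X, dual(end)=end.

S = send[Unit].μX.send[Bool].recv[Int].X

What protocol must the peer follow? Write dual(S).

recv[Unit].μX.recv[Bool].send[Int].X

send[Unit] ↦ recv[Unit]
  μX ↦ μX  (binder kept)
    send[Bool] ↦ recv[Bool]
      recv[Int] ↦ send[Int]
        X ↦ X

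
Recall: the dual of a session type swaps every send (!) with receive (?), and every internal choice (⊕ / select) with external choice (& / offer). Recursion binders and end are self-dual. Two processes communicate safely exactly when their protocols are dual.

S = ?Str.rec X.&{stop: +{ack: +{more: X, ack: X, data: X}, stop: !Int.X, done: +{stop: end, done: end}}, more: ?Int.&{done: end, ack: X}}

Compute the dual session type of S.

?Str = !Str
  rec X = rec X  (binder kept)
    &{stop,more} = +{stop,more}  (offer→select)
      [stop]
        +{ack,stop,done} = &{ack,stop,done}  (select→offer)
          [ack]
            +{more,ack,data} = &{more,ack,data}  (select→offer)
              [more]
                X self-dual
              [ack]
                X self-dual
              [data]
                X self-dual
          [stop]
            !Int = ?Int
              X self-dual
          [done]
            +{stop,done} = &{stop,done}  (select→offer)
              [stop]
                end self-dual
              [done]
                end self-dual
      [more]
        ?Int = !Int
          &{done,ack} = +{done,ack}  (offer→select)
            [done]
              end self-dual
            [ack]
              X self-dual

!Str.rec X.+{stop: &{ack: &{more: X, ack: X, data: X}, stop: ?Int.X, done: &{stop: end, done: end}}, more: !Int.+{done: end, ack: X}}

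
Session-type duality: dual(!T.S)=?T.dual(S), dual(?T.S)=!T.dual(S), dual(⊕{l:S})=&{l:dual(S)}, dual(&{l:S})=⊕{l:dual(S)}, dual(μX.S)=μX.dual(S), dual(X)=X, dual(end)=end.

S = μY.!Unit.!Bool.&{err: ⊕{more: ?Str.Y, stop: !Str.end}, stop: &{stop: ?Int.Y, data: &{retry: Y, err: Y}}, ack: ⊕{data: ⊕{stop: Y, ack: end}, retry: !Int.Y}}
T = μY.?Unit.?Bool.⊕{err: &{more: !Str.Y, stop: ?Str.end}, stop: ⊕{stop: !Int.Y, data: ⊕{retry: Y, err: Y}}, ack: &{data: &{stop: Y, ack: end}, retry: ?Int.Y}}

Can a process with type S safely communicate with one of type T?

μY vs μY  ✓ (rec unchanged)
  !Unit vs ?Unit  ✓
    !Bool vs ?Bool  ✓
      &{err,stop,ack} vs ⊕{err,stop,ack}  ✓ label sets agree
        case err:
          ⊕{more,stop} vs &{more,stop}  ✓ label sets agree
            case more:
              ?Str vs !Str  ✓
                Y vs Y  ✓
            case stop:
              !Str vs ?Str  ✓
                end vs end  ✓
        case stop:
          &{stop,data} vs ⊕{stop,data}  ✓ label sets agree
            case stop:
              ?Int vs !Int  ✓
                Y vs Y  ✓
            case data:
              &{retry,err} vs ⊕{retry,err}  ✓ label sets agree
                case retry:
                  Y vs Y  ✓
                case err:
                  Y vs Y  ✓
        case ack:
          ⊕{data,retry} vs &{data,retry}  ✓ label sets agree
            case data:
              ⊕{stop,ack} vs &{stop,ack}  ✓ label sets agree
                case stop:
                  Y vs Y  ✓
                case ack:
                  end vs end  ✓
            case retry:
              !Int vs ?Int  ✓
                Y vs Y  ✓

YES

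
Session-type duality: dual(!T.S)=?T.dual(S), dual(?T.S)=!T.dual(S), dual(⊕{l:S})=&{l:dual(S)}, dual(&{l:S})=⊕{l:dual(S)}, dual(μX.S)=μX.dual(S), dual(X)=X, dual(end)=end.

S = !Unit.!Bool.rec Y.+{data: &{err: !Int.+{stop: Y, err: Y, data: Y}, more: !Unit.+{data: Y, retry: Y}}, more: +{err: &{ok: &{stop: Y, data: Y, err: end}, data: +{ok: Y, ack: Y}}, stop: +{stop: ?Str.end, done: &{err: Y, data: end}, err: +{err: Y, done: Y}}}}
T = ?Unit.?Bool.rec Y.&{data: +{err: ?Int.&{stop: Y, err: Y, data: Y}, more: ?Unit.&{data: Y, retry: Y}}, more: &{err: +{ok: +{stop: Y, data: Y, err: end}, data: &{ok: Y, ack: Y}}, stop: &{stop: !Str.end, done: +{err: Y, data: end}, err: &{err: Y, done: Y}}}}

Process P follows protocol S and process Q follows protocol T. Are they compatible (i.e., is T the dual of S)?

!Unit | ?Unit  ok
  !Bool | ?Bool  ok
    rec Y | rec Y  ok (rec unchanged)
      +{data,more} | &{data,more}  ok label sets agree
        • data:
          &{err,more} | +{err,more}  ok label sets agree
            • err:
              !Int | ?Int  ok
                +{stop,err,data} | &{stop,err,data}  ok label sets agree
                  • stop:
                    Y | Y  ok
                  • err:
                    Y | Y  ok
                  • data:
                    Y | Y  ok
            • more:
              !Unit | ?Unit  ok
                +{data,retry} | &{data,retry}  ok label sets agree
                  • data:
                    Y | Y  ok
                  • retry:
                    Y | Y  ok
        • more:
          +{err,stop} | &{err,stop}  ok label sets agree
            • err:
              &{ok,data} | +{ok,data}  ok label sets agree
                • ok:
                  &{stop,data,err} | +{stop,data,err}  ok label sets agree
                    • stop:
                      Y | Y  ok
                    • data:
                      Y | Y  ok
                    • err:
                      end | end  ok
                • data:
                  +{ok,ack} | &{ok,ack}  ok label sets agree
                    • ok:
                      Y | Y  ok
                    • ack:
                      Y | Y  ok
            • stop:
              +{stop,done,err} | &{stop,done,err}  ok label sets agree
                • stop:
                  ?Str | !Str  ok
                    end | end  ok
                • done:
                  &{err,data} | +{err,data}  ok label sets agree
                    • err:
                      Y | Y  ok
                    • data:
                      end | end  ok
                • err:
                  +{err,done} | &{err,done}  ok label sets agree
                    • err:
                      Y | Y  ok
                    • done:
                      Y | Y  ok

YES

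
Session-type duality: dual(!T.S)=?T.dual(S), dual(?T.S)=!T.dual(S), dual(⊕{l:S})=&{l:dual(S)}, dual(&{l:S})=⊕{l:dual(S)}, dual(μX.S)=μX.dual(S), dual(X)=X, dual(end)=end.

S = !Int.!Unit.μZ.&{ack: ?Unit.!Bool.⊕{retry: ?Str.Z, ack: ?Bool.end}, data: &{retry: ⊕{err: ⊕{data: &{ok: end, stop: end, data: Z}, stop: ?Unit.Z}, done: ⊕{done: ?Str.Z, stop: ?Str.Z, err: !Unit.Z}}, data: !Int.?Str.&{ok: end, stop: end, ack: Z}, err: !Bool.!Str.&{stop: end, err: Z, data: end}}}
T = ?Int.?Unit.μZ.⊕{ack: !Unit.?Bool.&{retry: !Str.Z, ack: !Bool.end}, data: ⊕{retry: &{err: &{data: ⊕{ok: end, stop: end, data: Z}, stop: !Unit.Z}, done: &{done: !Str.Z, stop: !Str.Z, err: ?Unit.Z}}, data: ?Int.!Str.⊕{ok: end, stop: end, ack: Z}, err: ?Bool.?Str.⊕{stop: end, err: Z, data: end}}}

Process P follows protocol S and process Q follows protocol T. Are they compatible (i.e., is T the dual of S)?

!Int ‖ ?Int  ok
  !Unit ‖ ?Unit  ok
    μZ ‖ μZ  ok (rec unchanged)
      &{ack,data} ‖ ⊕{ack,data}  ok label sets agree
        • ack:
          ?Unit ‖ !Unit  ok
            !Bool ‖ ?Bool  ok
              ⊕{retry,ack} ‖ &{retry,ack}  ok label sets agree
                • retry:
                  ?Str ‖ !Str  ok
                    Z ‖ Z  ok
                • ack:
                  ?Bool ‖ !Bool  ok
                    end ‖ end  ok
        • data:
          &{retry,data,err} ‖ ⊕{retry,data,err}  ok label sets agree
            • retry:
              ⊕{err,done} ‖ &{err,done}  ok label sets agree
                • err:
                  ⊕{data,stop} ‖ &{data,stop}  ok label sets agree
                    • data:
                      &{ok,stop,data} ‖ ⊕{ok,stop,data}  ok label sets agree
                        • ok:
                          end ‖ end  ok
                        • stop:
                          end ‖ end  ok
                        • data:
                          Z ‖ Z  ok
                    • stop:
                      ?Unit ‖ !Unit  ok
                        Z ‖ Z  ok
                • done:
                  ⊕{done,stop,err} ‖ &{done,stop,err}  ok label sets agree
                    • done:
                      ?Str ‖ !Str  ok
                        Z ‖ Z  ok
                    • stop:
                      ?Str ‖ !Str  ok
                        Z ‖ Z  ok
                    • err:
                      !Unit ‖ ?Unit  ok
                        Z ‖ Z  ok
            • data:
              !Int ‖ ?Int  ok
                ?Str ‖ !Str  ok
                  &{ok,stop,ack} ‖ ⊕{ok,stop,ack}  ok label sets agree
                    • ok:
                      end ‖ end  ok
                    • stop:
                      end ‖ end  ok
                    • ack:
                      Z ‖ Z  ok
            • err:
              !Bool ‖ ?Bool  ok
                !Str ‖ ?Str  ok
                  &{stop,err,data} ‖ ⊕{stop,err,data}  ok label sets agree
                    • stop:
                      end ‖ end  ok
                    • err:
                      Z ‖ Z  ok
                    • data:
                      end ‖ end  ok

YES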